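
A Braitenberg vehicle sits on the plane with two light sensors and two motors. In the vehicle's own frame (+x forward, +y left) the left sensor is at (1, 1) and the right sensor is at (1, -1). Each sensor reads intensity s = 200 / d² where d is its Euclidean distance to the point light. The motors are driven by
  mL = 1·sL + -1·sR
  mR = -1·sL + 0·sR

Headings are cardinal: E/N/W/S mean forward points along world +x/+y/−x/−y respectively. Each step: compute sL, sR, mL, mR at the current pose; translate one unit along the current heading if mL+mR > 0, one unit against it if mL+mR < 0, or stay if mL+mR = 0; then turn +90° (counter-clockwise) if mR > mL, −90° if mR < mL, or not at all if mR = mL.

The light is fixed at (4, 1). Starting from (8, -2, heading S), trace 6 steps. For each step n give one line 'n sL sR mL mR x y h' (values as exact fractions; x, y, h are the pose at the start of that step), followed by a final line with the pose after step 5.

0 200/41 8 -128/41 -200/41 8 -2 S
1 100/9 20 -80/9 -100/9 8 -1 W
2 200/17 200/37 4000/629 -200/17 9 -1 N
3 5 50/13 15/13 -5 9 -2 E
4 200/41 8 -128/41 -200/41 8 -2 S
5 100/9 20 -80/9 -100/9 8 -1 W
final 9 -1 N

n=0: pose=(8,-2,S); sL=200/41, sR=8; mL=-128/41, mR=-200/41; mL+mR=-8 → advance -1; mR−mL=-72/41 → turn -1·90°
n=1: pose=(8,-1,W); sL=100/9, sR=20; mL=-80/9, mR=-100/9; mL+mR=-20 → advance -1; mR−mL=-20/9 → turn -1·90°
n=2: pose=(9,-1,N); sL=200/17, sR=200/37; mL=4000/629, mR=-200/17; mL+mR=-200/37 → advance -1; mR−mL=-11400/629 → turn -1·90°
n=3: pose=(9,-2,E); sL=5, sR=50/13; mL=15/13, mR=-5; mL+mR=-50/13 → advance -1; mR−mL=-80/13 → turn -1·90°
n=4: pose=(8,-2,S); sL=200/41, sR=8; mL=-128/41, mR=-200/41; mL+mR=-8 → advance -1; mR−mL=-72/41 → turn -1·90°
n=5: pose=(8,-1,W); sL=100/9, sR=20; mL=-80/9, mR=-100/9; mL+mR=-20 → advance -1; mR−mL=-20/9 → turn -1·90°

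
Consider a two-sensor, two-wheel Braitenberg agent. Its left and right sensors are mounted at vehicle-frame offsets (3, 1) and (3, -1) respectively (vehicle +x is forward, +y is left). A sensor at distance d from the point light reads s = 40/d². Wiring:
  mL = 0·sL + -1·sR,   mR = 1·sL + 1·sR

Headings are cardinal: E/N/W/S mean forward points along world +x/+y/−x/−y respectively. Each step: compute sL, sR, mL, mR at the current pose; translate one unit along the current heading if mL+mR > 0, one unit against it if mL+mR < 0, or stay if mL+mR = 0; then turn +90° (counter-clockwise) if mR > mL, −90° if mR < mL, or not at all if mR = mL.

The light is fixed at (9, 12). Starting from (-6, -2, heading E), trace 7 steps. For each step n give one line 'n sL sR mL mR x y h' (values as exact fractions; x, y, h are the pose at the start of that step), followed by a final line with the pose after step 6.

0 40/313 40/369 -40/369 27280/115497 -6 -2 E
1 20/173 4/29 -4/29 1272/5017 -5 -2 N
2 8/97 40/433 -40/433 7344/42001 -5 -1 W
3 10/113 5/64 -5/64 1205/7232 -6 -1 S
4 40/313 40/369 -40/369 27280/115497 -6 -2 E
5 20/173 4/29 -4/29 1272/5017 -5 -2 N
6 8/97 40/433 -40/433 7344/42001 -5 -1 W
final -6 -1 S

n=0: pose=(-6,-2,E); sL=40/313, sR=40/369; mL=-40/369, mR=27280/115497; mL+mR=40/313 → advance +1; mR−mL=39800/115497 → turn +1·90°
n=1: pose=(-5,-2,N); sL=20/173, sR=4/29; mL=-4/29, mR=1272/5017; mL+mR=20/173 → advance +1; mR−mL=1964/5017 → turn +1·90°
n=2: pose=(-5,-1,W); sL=8/97, sR=40/433; mL=-40/433, mR=7344/42001; mL+mR=8/97 → advance +1; mR−mL=11224/42001 → turn +1·90°
n=3: pose=(-6,-1,S); sL=10/113, sR=5/64; mL=-5/64, mR=1205/7232; mL+mR=10/113 → advance +1; mR−mL=885/3616 → turn +1·90°
n=4: pose=(-6,-2,E); sL=40/313, sR=40/369; mL=-40/369, mR=27280/115497; mL+mR=40/313 → advance +1; mR−mL=39800/115497 → turn +1·90°
n=5: pose=(-5,-2,N); sL=20/173, sR=4/29; mL=-4/29, mR=1272/5017; mL+mR=20/173 → advance +1; mR−mL=1964/5017 → turn +1·90°
n=6: pose=(-5,-1,W); sL=8/97, sR=40/433; mL=-40/433, mR=7344/42001; mL+mR=8/97 → advance +1; mR−mL=11224/42001 → turn +1·90°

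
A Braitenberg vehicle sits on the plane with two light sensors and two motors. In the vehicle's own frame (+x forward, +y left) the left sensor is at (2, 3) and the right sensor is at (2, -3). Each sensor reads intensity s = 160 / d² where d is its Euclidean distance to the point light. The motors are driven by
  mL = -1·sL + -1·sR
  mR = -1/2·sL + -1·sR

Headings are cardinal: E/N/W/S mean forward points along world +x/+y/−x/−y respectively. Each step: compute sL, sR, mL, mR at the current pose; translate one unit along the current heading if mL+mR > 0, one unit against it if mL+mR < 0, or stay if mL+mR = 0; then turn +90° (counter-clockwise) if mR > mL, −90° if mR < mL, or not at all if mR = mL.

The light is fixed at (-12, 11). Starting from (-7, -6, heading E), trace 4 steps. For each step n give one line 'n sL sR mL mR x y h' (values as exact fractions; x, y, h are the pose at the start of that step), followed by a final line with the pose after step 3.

n=0: pose=(-7,-6,E); sL=32/49, sR=160/449; mL=-22208/22001, mR=-15024/22001; mL+mR=-37232/22001 → advance -1; mR−mL=16/49 → turn +1·90°
n=1: pose=(-8,-6,N); sL=80/113, sR=80/137; mL=-20000/15481, mR=-14520/15481; mL+mR=-34520/15481 → advance -1; mR−mL=40/113 → turn +1·90°
n=2: pose=(-8,-7,W); sL=32/89, sR=160/229; mL=-21568/20381, mR=-17904/20381; mL+mR=-39472/20381 → advance -1; mR−mL=16/89 → turn +1·90°
n=3: pose=(-7,-7,S); sL=10/29, sR=40/101; mL=-2170/2929, mR=-1665/2929; mL+mR=-3835/2929 → advance -1; mR−mL=5/29 → turn +1·90°

0 32/49 160/449 -22208/22001 -15024/22001 -7 -6 E
1 80/113 80/137 -20000/15481 -14520/15481 -8 -6 N
2 32/89 160/229 -21568/20381 -17904/20381 -8 -7 W
3 10/29 40/101 -2170/2929 -1665/2929 -7 -7 S
final -7 -6 E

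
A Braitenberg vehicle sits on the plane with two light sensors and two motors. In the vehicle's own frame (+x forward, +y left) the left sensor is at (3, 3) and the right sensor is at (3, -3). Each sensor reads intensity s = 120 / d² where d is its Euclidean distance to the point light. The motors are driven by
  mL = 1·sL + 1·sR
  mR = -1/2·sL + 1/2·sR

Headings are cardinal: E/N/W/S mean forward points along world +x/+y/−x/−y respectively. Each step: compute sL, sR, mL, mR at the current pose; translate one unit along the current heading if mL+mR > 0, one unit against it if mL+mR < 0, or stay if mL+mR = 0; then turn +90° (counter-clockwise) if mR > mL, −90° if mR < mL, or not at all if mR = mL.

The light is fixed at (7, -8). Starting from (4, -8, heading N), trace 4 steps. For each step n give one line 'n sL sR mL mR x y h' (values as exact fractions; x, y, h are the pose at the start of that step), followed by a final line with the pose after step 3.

0 8/3 40/3 16 16/3 4 -8 N
1 15/2 30 75/2 45/4 4 -7 E
2 24 120/29 816/29 -288/29 5 -7 S
3 60/17 60/17 120/17 0 5 -8 W
final 4 -8 N

n=0: pose=(4,-8,N); sL=8/3, sR=40/3; mL=16, mR=16/3; mL+mR=64/3 → advance +1; mR−mL=-32/3 → turn -1·90°
n=1: pose=(4,-7,E); sL=15/2, sR=30; mL=75/2, mR=45/4; mL+mR=195/4 → advance +1; mR−mL=-105/4 → turn -1·90°
n=2: pose=(5,-7,S); sL=24, sR=120/29; mL=816/29, mR=-288/29; mL+mR=528/29 → advance +1; mR−mL=-1104/29 → turn -1·90°
n=3: pose=(5,-8,W); sL=60/17, sR=60/17; mL=120/17, mR=0; mL+mR=120/17 → advance +1; mR−mL=-120/17 → turn -1·90°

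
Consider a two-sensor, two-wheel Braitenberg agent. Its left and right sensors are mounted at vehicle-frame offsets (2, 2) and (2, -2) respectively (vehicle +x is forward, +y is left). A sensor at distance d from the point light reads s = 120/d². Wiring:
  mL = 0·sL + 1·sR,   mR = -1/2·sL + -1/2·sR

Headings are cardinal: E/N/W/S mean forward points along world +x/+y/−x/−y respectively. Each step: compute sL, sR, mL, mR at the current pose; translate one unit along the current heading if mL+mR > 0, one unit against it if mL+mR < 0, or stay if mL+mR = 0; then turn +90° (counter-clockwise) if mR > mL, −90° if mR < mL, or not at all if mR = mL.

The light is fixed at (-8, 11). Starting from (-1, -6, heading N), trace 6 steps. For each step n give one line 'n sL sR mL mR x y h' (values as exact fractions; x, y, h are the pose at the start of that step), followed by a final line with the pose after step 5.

n=0: pose=(-1,-6,N); sL=12/25, sR=20/51; mL=20/51, mR=-556/1275; mL+mR=-56/1275 → advance -1; mR−mL=-352/425 → turn -1·90°
n=1: pose=(-1,-7,E); sL=120/337, sR=120/481; mL=120/481, mR=-49080/162097; mL+mR=-8640/162097 → advance -1; mR−mL=-89520/162097 → turn -1·90°
n=2: pose=(-2,-7,S); sL=15/58, sR=15/52; mL=15/52, mR=-825/3016; mL+mR=45/3016 → advance +1; mR−mL=-1695/3016 → turn -1·90°
n=3: pose=(-2,-8,W); sL=120/457, sR=24/61; mL=24/61, mR=-9144/27877; mL+mR=1824/27877 → advance +1; mR−mL=-20112/27877 → turn -1·90°
n=4: pose=(-3,-8,N); sL=60/149, sR=60/169; mL=60/169, mR=-9540/25181; mL+mR=-600/25181 → advance -1; mR−mL=-18480/25181 → turn -1·90°
n=5: pose=(-3,-9,E); sL=120/373, sR=120/533; mL=120/533, mR=-54360/198809; mL+mR=-9600/198809 → advance -1; mR−mL=-99120/198809 → turn -1·90°

0 12/25 20/51 20/51 -556/1275 -1 -6 N
1 120/337 120/481 120/481 -49080/162097 -1 -7 E
2 15/58 15/52 15/52 -825/3016 -2 -7 S
3 120/457 24/61 24/61 -9144/27877 -2 -8 W
4 60/149 60/169 60/169 -9540/25181 -3 -8 N
5 120/373 120/533 120/533 -54360/198809 -3 -9 E
final -4 -9 S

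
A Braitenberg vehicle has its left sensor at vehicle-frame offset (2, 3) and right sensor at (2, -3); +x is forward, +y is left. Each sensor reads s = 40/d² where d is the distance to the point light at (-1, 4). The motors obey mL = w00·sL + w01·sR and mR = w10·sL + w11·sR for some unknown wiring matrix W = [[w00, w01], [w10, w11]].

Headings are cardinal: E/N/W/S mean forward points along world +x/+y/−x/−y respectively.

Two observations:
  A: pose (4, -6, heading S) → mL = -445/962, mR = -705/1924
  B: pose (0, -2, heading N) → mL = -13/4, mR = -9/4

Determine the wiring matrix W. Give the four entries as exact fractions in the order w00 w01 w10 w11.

obs A: pose=(4,-6,S) → sL=5/26, sR=10/37, mL=-445/962, mR=-705/1924
obs B: pose=(0,-2,N) → sL=2, sR=5/4, mL=-13/4, mR=-9/4
sensor matrix S = [[5/26, 10/37], [2, 5/4]]; det S = -1155/3848
solve [mL_A; mL_B] = S·[w00; w01] and [mR_A; mR_B] = S·[w10; w11]:
  w00 = -1, w01 = -1, w10 = -1/2, w11 = -1

-1 -1 -1/2 -1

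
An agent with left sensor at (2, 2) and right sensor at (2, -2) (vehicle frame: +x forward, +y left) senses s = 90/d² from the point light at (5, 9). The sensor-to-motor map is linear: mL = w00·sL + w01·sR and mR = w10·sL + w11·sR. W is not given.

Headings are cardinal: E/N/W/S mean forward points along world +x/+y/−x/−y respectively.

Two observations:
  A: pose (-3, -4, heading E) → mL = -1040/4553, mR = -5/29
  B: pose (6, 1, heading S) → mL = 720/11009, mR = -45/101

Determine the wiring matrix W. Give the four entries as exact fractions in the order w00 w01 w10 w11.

obs A: pose=(-3,-4,E) → sL=90/157, sR=10/29, mL=-1040/4553, mR=-5/29
obs B: pose=(6,1,S) → sL=90/109, sR=90/101, mL=720/11009, mR=-45/101
sensor matrix S = [[90/157, 10/29], [90/109, 90/101]]; det S = 11332800/50123977
solve [mL_A; mL_B] = S·[w00; w01] and [mR_A; mR_B] = S·[w10; w11]:
  w00 = -1, w01 = 1, w10 = 0, w11 = -1/2

-1 1 0 -1/2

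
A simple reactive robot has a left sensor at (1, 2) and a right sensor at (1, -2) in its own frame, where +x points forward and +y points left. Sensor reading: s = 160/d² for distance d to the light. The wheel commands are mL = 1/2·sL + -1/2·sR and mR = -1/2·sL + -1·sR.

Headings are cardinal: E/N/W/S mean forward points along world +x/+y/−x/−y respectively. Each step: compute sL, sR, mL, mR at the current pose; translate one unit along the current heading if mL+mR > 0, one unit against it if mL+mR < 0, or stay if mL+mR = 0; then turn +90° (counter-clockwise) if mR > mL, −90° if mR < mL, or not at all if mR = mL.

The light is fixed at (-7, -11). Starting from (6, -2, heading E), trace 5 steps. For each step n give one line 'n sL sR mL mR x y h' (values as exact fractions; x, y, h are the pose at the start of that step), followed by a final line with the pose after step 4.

0 160/317 32/49 -1152/15533 -14064/15533 6 -2 E
1 8/13 40/41 -96/533 -684/533 5 -2 S
2 32/37 32/53 256/1961 -2032/1961 5 -1 W
3 80/121 80/173 2080/20933 -16600/20933 6 -1 N
4 160/317 32/49 -1152/15533 -14064/15533 6 -2 E
final 5 -2 S

n=0: pose=(6,-2,E); sL=160/317, sR=32/49; mL=-1152/15533, mR=-14064/15533; mL+mR=-48/49 → advance -1; mR−mL=-12912/15533 → turn -1·90°
n=1: pose=(5,-2,S); sL=8/13, sR=40/41; mL=-96/533, mR=-684/533; mL+mR=-60/41 → advance -1; mR−mL=-588/533 → turn -1·90°
n=2: pose=(5,-1,W); sL=32/37, sR=32/53; mL=256/1961, mR=-2032/1961; mL+mR=-48/53 → advance -1; mR−mL=-2288/1961 → turn -1·90°
n=3: pose=(6,-1,N); sL=80/121, sR=80/173; mL=2080/20933, mR=-16600/20933; mL+mR=-120/173 → advance -1; mR−mL=-18680/20933 → turn -1·90°
n=4: pose=(6,-2,E); sL=160/317, sR=32/49; mL=-1152/15533, mR=-14064/15533; mL+mR=-48/49 → advance -1; mR−mL=-12912/15533 → turn -1·90°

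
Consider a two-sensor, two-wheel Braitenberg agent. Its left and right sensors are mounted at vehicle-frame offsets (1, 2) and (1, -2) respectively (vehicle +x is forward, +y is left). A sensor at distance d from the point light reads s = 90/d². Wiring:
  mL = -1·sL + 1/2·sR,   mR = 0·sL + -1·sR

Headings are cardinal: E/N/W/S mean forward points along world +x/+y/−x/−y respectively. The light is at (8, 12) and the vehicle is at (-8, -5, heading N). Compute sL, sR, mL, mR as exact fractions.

9/58 45/226 -729/13108 -45/226

left sensor world pos  = (-10, -4); dL² = 580
right sensor world pos = (-6, -4); dR² = 452
sL = 90/580 = 9/58
sR = 90/452 = 45/226
mL = -1·sL + 1/2·sR = -729/13108
mR = 0·sL + -1·sR = -45/226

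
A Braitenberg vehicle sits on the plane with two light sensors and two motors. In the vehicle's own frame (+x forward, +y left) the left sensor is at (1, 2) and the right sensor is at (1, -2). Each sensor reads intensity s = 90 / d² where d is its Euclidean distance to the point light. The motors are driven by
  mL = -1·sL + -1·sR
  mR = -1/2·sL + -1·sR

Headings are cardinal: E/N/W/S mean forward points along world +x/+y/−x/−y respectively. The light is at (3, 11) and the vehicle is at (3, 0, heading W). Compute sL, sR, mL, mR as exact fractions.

9/17 45/41 -1134/697 -1899/1394

left sensor world pos  = (2, -2); dL² = 170
right sensor world pos = (2, 2); dR² = 82
sL = 90/170 = 9/17
sR = 90/82 = 45/41
mL = -1·sL + -1·sR = -1134/697
mR = -1/2·sL + -1·sR = -1899/1394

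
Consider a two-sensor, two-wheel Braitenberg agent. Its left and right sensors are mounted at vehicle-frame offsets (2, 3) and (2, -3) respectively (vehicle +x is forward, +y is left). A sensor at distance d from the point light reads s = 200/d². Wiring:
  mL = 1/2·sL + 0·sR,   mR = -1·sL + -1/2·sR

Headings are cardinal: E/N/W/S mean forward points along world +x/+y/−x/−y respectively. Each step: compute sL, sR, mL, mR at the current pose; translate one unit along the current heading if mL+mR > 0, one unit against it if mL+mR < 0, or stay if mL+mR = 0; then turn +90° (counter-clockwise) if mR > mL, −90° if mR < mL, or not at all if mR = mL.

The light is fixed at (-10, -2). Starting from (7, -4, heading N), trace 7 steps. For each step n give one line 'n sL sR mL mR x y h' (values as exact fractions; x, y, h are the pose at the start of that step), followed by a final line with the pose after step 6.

0 50/49 1/2 25/49 -249/196 7 -4 N
1 200/361 200/397 100/361 -115500/143317 7 -5 E
2 100/193 100/97 50/193 -19350/18721 6 -5 S
3 200/221 200/197 100/221 -61500/43537 6 -4 W
4 50/49 1/2 25/49 -249/196 7 -4 N
5 200/361 200/397 100/361 -115500/143317 7 -5 E
6 100/193 100/97 50/193 -19350/18721 6 -5 S
final 6 -4 W

n=0: pose=(7,-4,N); sL=50/49, sR=1/2; mL=25/49, mR=-249/196; mL+mR=-149/196 → advance -1; mR−mL=-349/196 → turn -1·90°
n=1: pose=(7,-5,E); sL=200/361, sR=200/397; mL=100/361, mR=-115500/143317; mL+mR=-75800/143317 → advance -1; mR−mL=-155200/143317 → turn -1·90°
n=2: pose=(6,-5,S); sL=100/193, sR=100/97; mL=50/193, mR=-19350/18721; mL+mR=-14500/18721 → advance -1; mR−mL=-24200/18721 → turn -1·90°
n=3: pose=(6,-4,W); sL=200/221, sR=200/197; mL=100/221, mR=-61500/43537; mL+mR=-41800/43537 → advance -1; mR−mL=-81200/43537 → turn -1·90°
n=4: pose=(7,-4,N); sL=50/49, sR=1/2; mL=25/49, mR=-249/196; mL+mR=-149/196 → advance -1; mR−mL=-349/196 → turn -1·90°
n=5: pose=(7,-5,E); sL=200/361, sR=200/397; mL=100/361, mR=-115500/143317; mL+mR=-75800/143317 → advance -1; mR−mL=-155200/143317 → turn -1·90°
n=6: pose=(6,-5,S); sL=100/193, sR=100/97; mL=50/193, mR=-19350/18721; mL+mR=-14500/18721 → advance -1; mR−mL=-24200/18721 → turn -1·90°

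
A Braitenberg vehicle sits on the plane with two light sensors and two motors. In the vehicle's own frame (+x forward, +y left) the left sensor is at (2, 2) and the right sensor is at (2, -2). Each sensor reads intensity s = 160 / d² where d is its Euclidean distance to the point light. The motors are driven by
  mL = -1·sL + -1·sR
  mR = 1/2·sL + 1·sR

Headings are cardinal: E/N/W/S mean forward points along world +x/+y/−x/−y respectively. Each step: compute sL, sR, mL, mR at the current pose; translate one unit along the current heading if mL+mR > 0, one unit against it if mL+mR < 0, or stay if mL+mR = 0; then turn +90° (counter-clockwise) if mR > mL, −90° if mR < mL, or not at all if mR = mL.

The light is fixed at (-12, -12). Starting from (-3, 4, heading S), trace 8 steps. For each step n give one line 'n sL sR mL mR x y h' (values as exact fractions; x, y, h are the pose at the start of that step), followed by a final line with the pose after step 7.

n=0: pose=(-3,4,S); sL=160/317, sR=32/49; mL=-17984/15533, mR=14064/15533; mL+mR=-80/317 → advance -1; mR−mL=32048/15533 → turn +1·90°
n=1: pose=(-3,5,E); sL=80/241, sR=80/173; mL=-33120/41693, mR=26200/41693; mL+mR=-40/241 → advance -1; mR−mL=59320/41693 → turn +1·90°
n=2: pose=(-4,5,N); sL=160/397, sR=160/461; mL=-137280/183017, mR=100400/183017; mL+mR=-80/397 → advance -1; mR−mL=237680/183017 → turn +1·90°
n=3: pose=(-4,4,W); sL=20/29, sR=4/9; mL=-296/261, mR=206/261; mL+mR=-10/29 → advance -1; mR−mL=502/261 → turn +1·90°
n=4: pose=(-3,4,S); sL=160/317, sR=32/49; mL=-17984/15533, mR=14064/15533; mL+mR=-80/317 → advance -1; mR−mL=32048/15533 → turn +1·90°
n=5: pose=(-3,5,E); sL=80/241, sR=80/173; mL=-33120/41693, mR=26200/41693; mL+mR=-40/241 → advance -1; mR−mL=59320/41693 → turn +1·90°
n=6: pose=(-4,5,N); sL=160/397, sR=160/461; mL=-137280/183017, mR=100400/183017; mL+mR=-80/397 → advance -1; mR−mL=237680/183017 → turn +1·90°
n=7: pose=(-4,4,W); sL=20/29, sR=4/9; mL=-296/261, mR=206/261; mL+mR=-10/29 → advance -1; mR−mL=502/261 → turn +1·90°

0 160/317 32/49 -17984/15533 14064/15533 -3 4 S
1 80/241 80/173 -33120/41693 26200/41693 -3 5 E
2 160/397 160/461 -137280/183017 100400/183017 -4 5 N
3 20/29 4/9 -296/261 206/261 -4 4 W
4 160/317 32/49 -17984/15533 14064/15533 -3 4 S
5 80/241 80/173 -33120/41693 26200/41693 -3 5 E
6 160/397 160/461 -137280/183017 100400/183017 -4 5 N
7 20/29 4/9 -296/261 206/261 -4 4 W
final -3 4 S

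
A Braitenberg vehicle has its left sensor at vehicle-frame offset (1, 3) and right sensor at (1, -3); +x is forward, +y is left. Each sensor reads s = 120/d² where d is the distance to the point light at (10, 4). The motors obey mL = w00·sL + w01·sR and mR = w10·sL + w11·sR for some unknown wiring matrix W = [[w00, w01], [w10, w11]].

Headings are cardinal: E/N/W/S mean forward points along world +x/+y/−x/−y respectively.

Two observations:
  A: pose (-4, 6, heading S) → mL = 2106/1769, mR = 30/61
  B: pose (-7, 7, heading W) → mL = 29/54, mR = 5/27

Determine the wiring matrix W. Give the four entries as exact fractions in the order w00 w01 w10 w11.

1 1/2 1/2 0

obs A: pose=(-4,6,S) → sL=60/61, sR=12/29, mL=2106/1769, mR=30/61
obs B: pose=(-7,7,W) → sL=10/27, sR=1/3, mL=29/54, mR=5/27
sensor matrix S = [[60/61, 12/29], [10/27, 1/3]]; det S = 2780/15921
solve [mL_A; mL_B] = S·[w00; w01] and [mR_A; mR_B] = S·[w10; w11]:
  w00 = 1, w01 = 1/2, w10 = 1/2, w11 = 0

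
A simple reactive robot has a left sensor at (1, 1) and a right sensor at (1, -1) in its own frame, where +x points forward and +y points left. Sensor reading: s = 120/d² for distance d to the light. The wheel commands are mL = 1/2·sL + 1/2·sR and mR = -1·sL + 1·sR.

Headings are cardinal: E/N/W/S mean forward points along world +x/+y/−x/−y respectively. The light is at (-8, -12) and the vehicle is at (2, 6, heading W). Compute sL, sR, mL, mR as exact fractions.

left sensor world pos  = (1, 5); dL² = 370
right sensor world pos = (1, 7); dR² = 442
sL = 120/370 = 12/37
sR = 120/442 = 60/221
mL = 1/2·sL + 1/2·sR = 2436/8177
mR = -1·sL + 1·sR = -432/8177

12/37 60/221 2436/8177 -432/8177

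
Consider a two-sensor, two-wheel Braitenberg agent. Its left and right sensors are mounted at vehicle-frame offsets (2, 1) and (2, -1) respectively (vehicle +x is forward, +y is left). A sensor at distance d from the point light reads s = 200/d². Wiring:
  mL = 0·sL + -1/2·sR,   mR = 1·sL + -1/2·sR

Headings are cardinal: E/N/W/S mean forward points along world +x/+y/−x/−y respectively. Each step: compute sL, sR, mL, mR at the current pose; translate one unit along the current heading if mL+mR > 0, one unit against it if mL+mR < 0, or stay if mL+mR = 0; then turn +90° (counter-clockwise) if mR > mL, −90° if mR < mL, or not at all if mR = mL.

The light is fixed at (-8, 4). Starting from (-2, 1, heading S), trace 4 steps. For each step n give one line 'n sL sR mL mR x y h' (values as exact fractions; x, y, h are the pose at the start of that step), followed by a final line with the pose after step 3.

0 100/37 4 -2 26/37 -2 1 S
1 40/13 200/73 -100/73 1620/949 -2 2 E
2 50/9 25/8 -25/16 575/144 -1 2 N
3 200/29 8 -4 84/29 -1 3 W
final 0 3 S

n=0: pose=(-2,1,S); sL=100/37, sR=4; mL=-2, mR=26/37; mL+mR=-48/37 → advance -1; mR−mL=100/37 → turn +1·90°
n=1: pose=(-2,2,E); sL=40/13, sR=200/73; mL=-100/73, mR=1620/949; mL+mR=320/949 → advance +1; mR−mL=40/13 → turn +1·90°
n=2: pose=(-1,2,N); sL=50/9, sR=25/8; mL=-25/16, mR=575/144; mL+mR=175/72 → advance +1; mR−mL=50/9 → turn +1·90°
n=3: pose=(-1,3,W); sL=200/29, sR=8; mL=-4, mR=84/29; mL+mR=-32/29 → advance -1; mR−mL=200/29 → turn +1·90°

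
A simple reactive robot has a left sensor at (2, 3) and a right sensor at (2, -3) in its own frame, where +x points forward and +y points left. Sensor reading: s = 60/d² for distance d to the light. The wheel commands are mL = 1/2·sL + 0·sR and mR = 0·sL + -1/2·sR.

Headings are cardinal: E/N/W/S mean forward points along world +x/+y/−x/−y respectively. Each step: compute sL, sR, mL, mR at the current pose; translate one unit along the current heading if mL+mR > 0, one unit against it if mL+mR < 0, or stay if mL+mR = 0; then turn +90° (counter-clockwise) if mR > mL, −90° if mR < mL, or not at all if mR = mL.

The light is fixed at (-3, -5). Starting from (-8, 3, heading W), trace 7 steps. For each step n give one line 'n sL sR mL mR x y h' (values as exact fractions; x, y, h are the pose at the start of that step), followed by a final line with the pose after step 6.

n=0: pose=(-8,3,W); sL=30/37, sR=6/17; mL=15/37, mR=-3/17; mL+mR=144/629 → advance +1; mR−mL=-366/629 → turn -1·90°
n=1: pose=(-9,3,N); sL=60/181, sR=60/109; mL=30/181, mR=-30/109; mL+mR=-2160/19729 → advance -1; mR−mL=-8700/19729 → turn -1·90°
n=2: pose=(-9,2,E); sL=15/29, sR=15/8; mL=15/58, mR=-15/16; mL+mR=-315/464 → advance -1; mR−mL=-555/464 → turn -1·90°
n=3: pose=(-10,2,S); sL=60/41, sR=12/25; mL=30/41, mR=-6/25; mL+mR=504/1025 → advance +1; mR−mL=-996/1025 → turn -1·90°
n=4: pose=(-10,1,W); sL=2/3, sR=10/27; mL=1/3, mR=-5/27; mL+mR=4/27 → advance +1; mR−mL=-14/27 → turn -1·90°
n=5: pose=(-11,1,N); sL=12/37, sR=60/89; mL=6/37, mR=-30/89; mL+mR=-576/3293 → advance -1; mR−mL=-1644/3293 → turn -1·90°
n=6: pose=(-11,0,E); sL=3/5, sR=3/2; mL=3/10, mR=-3/4; mL+mR=-9/20 → advance -1; mR−mL=-21/20 → turn -1·90°

0 30/37 6/17 15/37 -3/17 -8 3 W
1 60/181 60/109 30/181 -30/109 -9 3 N
2 15/29 15/8 15/58 -15/16 -9 2 E
3 60/41 12/25 30/41 -6/25 -10 2 S
4 2/3 10/27 1/3 -5/27 -10 1 W
5 12/37 60/89 6/37 -30/89 -11 1 N
6 3/5 3/2 3/10 -3/4 -11 0 E
final -12 0 S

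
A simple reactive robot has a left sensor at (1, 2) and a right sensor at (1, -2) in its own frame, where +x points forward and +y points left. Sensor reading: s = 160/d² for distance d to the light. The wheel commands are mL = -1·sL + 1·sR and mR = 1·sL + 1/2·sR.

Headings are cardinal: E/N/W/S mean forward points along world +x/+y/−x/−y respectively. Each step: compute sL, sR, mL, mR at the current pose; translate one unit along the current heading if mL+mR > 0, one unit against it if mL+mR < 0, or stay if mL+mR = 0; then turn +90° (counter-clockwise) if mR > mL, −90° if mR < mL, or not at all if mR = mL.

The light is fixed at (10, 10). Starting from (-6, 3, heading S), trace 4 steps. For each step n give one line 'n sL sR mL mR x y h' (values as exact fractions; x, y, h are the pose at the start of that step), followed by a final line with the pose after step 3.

0 8/13 40/97 -256/1261 1036/1261 -6 3 S
1 160/261 32/65 -2048/16965 14576/16965 -6 2 E
2 80/169 80/109 4800/18421 15480/18421 -5 2 N
3 160/337 160/281 8960/94697 71920/94697 -5 3 W
final -6 3 S

n=0: pose=(-6,3,S); sL=8/13, sR=40/97; mL=-256/1261, mR=1036/1261; mL+mR=60/97 → advance +1; mR−mL=1292/1261 → turn +1·90°
n=1: pose=(-6,2,E); sL=160/261, sR=32/65; mL=-2048/16965, mR=14576/16965; mL+mR=48/65 → advance +1; mR−mL=16624/16965 → turn +1·90°
n=2: pose=(-5,2,N); sL=80/169, sR=80/109; mL=4800/18421, mR=15480/18421; mL+mR=120/109 → advance +1; mR−mL=10680/18421 → turn +1·90°
n=3: pose=(-5,3,W); sL=160/337, sR=160/281; mL=8960/94697, mR=71920/94697; mL+mR=240/281 → advance +1; mR−mL=62960/94697 → turn +1·90°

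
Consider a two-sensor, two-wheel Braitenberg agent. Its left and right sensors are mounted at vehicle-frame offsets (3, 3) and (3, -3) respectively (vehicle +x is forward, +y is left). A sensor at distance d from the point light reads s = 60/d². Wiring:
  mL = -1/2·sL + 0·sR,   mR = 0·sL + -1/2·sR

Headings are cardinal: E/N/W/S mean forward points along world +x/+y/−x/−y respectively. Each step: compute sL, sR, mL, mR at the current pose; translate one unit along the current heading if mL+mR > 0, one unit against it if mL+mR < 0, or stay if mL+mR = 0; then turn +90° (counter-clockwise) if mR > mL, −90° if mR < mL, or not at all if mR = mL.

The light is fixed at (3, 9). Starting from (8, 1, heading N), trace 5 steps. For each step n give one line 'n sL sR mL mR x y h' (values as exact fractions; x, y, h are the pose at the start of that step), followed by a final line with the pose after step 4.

n=0: pose=(8,1,N); sL=60/29, sR=60/89; mL=-30/29, mR=-30/89; mL+mR=-3540/2581 → advance -1; mR−mL=1800/2581 → turn +1·90°
n=1: pose=(8,0,W); sL=15/37, sR=3/2; mL=-15/74, mR=-3/4; mL+mR=-141/148 → advance -1; mR−mL=-81/148 → turn -1·90°
n=2: pose=(9,0,N); sL=4/3, sR=20/39; mL=-2/3, mR=-10/39; mL+mR=-12/13 → advance -1; mR−mL=16/39 → turn +1·90°
n=3: pose=(9,-1,W); sL=30/89, sR=30/29; mL=-15/89, mR=-15/29; mL+mR=-1770/2581 → advance -1; mR−mL=-900/2581 → turn -1·90°
n=4: pose=(10,-1,N); sL=12/13, sR=60/149; mL=-6/13, mR=-30/149; mL+mR=-1284/1937 → advance -1; mR−mL=504/1937 → turn +1·90°

0 60/29 60/89 -30/29 -30/89 8 1 N
1 15/37 3/2 -15/74 -3/4 8 0 W
2 4/3 20/39 -2/3 -10/39 9 0 N
3 30/89 30/29 -15/89 -15/29 9 -1 W
4 12/13 60/149 -6/13 -30/149 10 -1 N
final 10 -2 W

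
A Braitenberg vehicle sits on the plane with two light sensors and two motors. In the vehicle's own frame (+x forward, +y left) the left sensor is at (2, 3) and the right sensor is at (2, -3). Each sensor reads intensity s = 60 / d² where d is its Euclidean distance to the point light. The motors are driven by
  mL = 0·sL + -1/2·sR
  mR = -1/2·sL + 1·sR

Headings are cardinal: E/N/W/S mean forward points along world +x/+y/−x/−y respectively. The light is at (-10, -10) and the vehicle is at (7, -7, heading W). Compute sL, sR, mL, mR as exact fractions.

4/15 20/87 -10/87 14/145

left sensor world pos  = (5, -10); dL² = 225
right sensor world pos = (5, -4); dR² = 261
sL = 60/225 = 4/15
sR = 60/261 = 20/87
mL = 0·sL + -1/2·sR = -10/87
mR = -1/2·sL + 1·sR = 14/145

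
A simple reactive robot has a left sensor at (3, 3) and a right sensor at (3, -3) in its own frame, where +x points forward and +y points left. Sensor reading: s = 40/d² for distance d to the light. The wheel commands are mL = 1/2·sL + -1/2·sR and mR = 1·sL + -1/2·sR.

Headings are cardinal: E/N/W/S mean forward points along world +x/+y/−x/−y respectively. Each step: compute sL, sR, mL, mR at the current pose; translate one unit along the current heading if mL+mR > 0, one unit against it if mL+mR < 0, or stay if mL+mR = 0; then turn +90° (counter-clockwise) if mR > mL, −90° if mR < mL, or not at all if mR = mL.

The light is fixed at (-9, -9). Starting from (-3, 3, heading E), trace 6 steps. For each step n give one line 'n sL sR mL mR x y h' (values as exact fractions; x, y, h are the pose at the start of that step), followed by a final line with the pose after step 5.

0 20/153 20/81 -80/1377 10/1377 -3 3 E
1 40/229 40/289 1200/66181 6980/66181 -4 3 N
2 5/13 2/13 3/26 4/13 -4 4 W
3 40/149 40/101 -960/15049 1060/15049 -5 4 S
4 20/137 4/13 -144/1781 -14/1781 -5 3 E
5 8/45 40/261 16/1305 44/435 -6 3 N
final -6 4 W

n=0: pose=(-3,3,E); sL=20/153, sR=20/81; mL=-80/1377, mR=10/1377; mL+mR=-70/1377 → advance -1; mR−mL=10/153 → turn +1·90°
n=1: pose=(-4,3,N); sL=40/229, sR=40/289; mL=1200/66181, mR=6980/66181; mL+mR=8180/66181 → advance +1; mR−mL=20/229 → turn +1·90°
n=2: pose=(-4,4,W); sL=5/13, sR=2/13; mL=3/26, mR=4/13; mL+mR=11/26 → advance +1; mR−mL=5/26 → turn +1·90°
n=3: pose=(-5,4,S); sL=40/149, sR=40/101; mL=-960/15049, mR=1060/15049; mL+mR=100/15049 → advance +1; mR−mL=20/149 → turn +1·90°
n=4: pose=(-5,3,E); sL=20/137, sR=4/13; mL=-144/1781, mR=-14/1781; mL+mR=-158/1781 → advance -1; mR−mL=10/137 → turn +1·90°
n=5: pose=(-6,3,N); sL=8/45, sR=40/261; mL=16/1305, mR=44/435; mL+mR=148/1305 → advance +1; mR−mL=4/45 → turn +1·90°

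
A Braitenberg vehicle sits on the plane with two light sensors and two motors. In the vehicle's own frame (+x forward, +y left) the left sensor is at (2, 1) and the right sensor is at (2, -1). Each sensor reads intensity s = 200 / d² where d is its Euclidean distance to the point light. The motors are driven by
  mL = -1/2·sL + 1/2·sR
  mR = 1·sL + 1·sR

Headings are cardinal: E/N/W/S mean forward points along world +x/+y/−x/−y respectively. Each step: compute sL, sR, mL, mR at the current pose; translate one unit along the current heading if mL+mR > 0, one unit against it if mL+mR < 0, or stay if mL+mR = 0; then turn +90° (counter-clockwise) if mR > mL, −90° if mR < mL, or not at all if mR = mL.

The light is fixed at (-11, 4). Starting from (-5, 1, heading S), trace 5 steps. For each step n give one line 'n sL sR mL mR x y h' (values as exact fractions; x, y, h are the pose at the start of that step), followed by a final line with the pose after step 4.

n=0: pose=(-5,1,S); sL=100/37, sR=4; mL=24/37, mR=248/37; mL+mR=272/37 → advance +1; mR−mL=224/37 → turn +1·90°
n=1: pose=(-5,0,E); sL=200/73, sR=200/89; mL=-1600/6497, mR=32400/6497; mL+mR=30800/6497 → advance +1; mR−mL=34000/6497 → turn +1·90°
n=2: pose=(-4,0,N); sL=5, sR=50/17; mL=-35/34, mR=135/17; mL+mR=235/34 → advance +1; mR−mL=305/34 → turn +1·90°
n=3: pose=(-4,1,W); sL=200/41, sR=200/29; mL=1200/1189, mR=14000/1189; mL+mR=15200/1189 → advance +1; mR−mL=12800/1189 → turn +1·90°
n=4: pose=(-5,1,S); sL=100/37, sR=4; mL=24/37, mR=248/37; mL+mR=272/37 → advance +1; mR−mL=224/37 → turn +1·90°

0 100/37 4 24/37 248/37 -5 1 S
1 200/73 200/89 -1600/6497 32400/6497 -5 0 E
2 5 50/17 -35/34 135/17 -4 0 N
3 200/41 200/29 1200/1189 14000/1189 -4 1 W
4 100/37 4 24/37 248/37 -5 1 S
final -5 0 E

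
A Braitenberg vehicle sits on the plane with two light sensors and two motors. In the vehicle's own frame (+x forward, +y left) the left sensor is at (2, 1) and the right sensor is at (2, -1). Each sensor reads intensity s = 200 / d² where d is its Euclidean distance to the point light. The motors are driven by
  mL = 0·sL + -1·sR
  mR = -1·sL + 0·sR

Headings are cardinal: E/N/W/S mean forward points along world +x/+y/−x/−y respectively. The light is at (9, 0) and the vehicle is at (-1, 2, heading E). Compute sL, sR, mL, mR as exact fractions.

200/73 40/13 -40/13 -200/73

left sensor world pos  = (1, 3); dL² = 73
right sensor world pos = (1, 1); dR² = 65
sL = 200/73 = 200/73
sR = 200/65 = 40/13
mL = 0·sL + -1·sR = -40/13
mR = -1·sL + 0·sR = -200/73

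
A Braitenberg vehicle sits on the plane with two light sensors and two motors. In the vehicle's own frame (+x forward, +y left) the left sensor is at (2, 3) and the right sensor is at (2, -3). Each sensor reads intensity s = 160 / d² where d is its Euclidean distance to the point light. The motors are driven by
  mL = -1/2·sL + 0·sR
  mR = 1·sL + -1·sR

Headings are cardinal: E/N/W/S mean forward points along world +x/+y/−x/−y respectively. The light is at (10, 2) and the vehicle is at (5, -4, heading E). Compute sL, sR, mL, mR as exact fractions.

80/9 16/9 -40/9 64/9

left sensor world pos  = (7, -1); dL² = 18
right sensor world pos = (7, -7); dR² = 90
sL = 160/18 = 80/9
sR = 160/90 = 16/9
mL = -1/2·sL + 0·sR = -40/9
mR = 1·sL + -1·sR = 64/9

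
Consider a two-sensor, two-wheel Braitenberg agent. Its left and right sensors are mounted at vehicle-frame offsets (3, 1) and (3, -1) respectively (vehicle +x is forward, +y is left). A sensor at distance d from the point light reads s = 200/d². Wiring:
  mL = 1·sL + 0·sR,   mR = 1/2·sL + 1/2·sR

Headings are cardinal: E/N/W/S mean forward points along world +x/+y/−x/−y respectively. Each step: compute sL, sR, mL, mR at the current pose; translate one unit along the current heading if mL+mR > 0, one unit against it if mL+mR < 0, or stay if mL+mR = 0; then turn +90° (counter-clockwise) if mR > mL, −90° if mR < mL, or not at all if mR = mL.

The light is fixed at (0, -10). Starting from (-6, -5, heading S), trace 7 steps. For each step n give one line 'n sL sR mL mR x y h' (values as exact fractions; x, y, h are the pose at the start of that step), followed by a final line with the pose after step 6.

0 200/29 200/53 200/29 8200/1537 -6 -5 S
1 20/9 100/53 20/9 980/477 -6 -6 W
2 200/113 40/17 200/113 3960/1921 -7 -6 N
3 50/29 25/17 50/29 1575/986 -7 -5 W
4 40/29 200/113 40/29 5160/3277 -8 -5 N
5 100/73 20/17 100/73 1580/1241 -8 -4 W
6 200/181 40/29 200/181 6520/5249 -9 -4 N
final -9 -3 W

n=0: pose=(-6,-5,S); sL=200/29, sR=200/53; mL=200/29, mR=8200/1537; mL+mR=18800/1537 → advance +1; mR−mL=-2400/1537 → turn -1·90°
n=1: pose=(-6,-6,W); sL=20/9, sR=100/53; mL=20/9, mR=980/477; mL+mR=680/159 → advance +1; mR−mL=-80/477 → turn -1·90°
n=2: pose=(-7,-6,N); sL=200/113, sR=40/17; mL=200/113, mR=3960/1921; mL+mR=7360/1921 → advance +1; mR−mL=560/1921 → turn +1·90°
n=3: pose=(-7,-5,W); sL=50/29, sR=25/17; mL=50/29, mR=1575/986; mL+mR=3275/986 → advance +1; mR−mL=-125/986 → turn -1·90°
n=4: pose=(-8,-5,N); sL=40/29, sR=200/113; mL=40/29, mR=5160/3277; mL+mR=9680/3277 → advance +1; mR−mL=640/3277 → turn +1·90°
n=5: pose=(-8,-4,W); sL=100/73, sR=20/17; mL=100/73, mR=1580/1241; mL+mR=3280/1241 → advance +1; mR−mL=-120/1241 → turn -1·90°
n=6: pose=(-9,-4,N); sL=200/181, sR=40/29; mL=200/181, mR=6520/5249; mL+mR=12320/5249 → advance +1; mR−mL=720/5249 → turn +1·90°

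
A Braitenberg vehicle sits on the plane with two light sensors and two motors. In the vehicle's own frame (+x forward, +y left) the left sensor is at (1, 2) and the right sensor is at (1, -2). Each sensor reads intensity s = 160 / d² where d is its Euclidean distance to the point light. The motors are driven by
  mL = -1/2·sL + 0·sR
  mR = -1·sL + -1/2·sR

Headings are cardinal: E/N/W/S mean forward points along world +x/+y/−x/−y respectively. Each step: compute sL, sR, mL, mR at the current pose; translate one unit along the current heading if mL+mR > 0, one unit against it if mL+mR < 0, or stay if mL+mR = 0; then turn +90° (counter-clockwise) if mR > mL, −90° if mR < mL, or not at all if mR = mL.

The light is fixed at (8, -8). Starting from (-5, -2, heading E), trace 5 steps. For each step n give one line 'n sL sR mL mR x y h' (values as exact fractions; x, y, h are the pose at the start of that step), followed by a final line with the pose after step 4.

0 10/13 1 -5/13 -33/26 -5 -2 E
1 160/169 160/281 -80/169 -58480/47489 -6 -2 S
2 16/25 80/153 -8/25 -3448/3825 -6 -1 W
3 160/289 32/37 -80/289 -10544/10693 -5 -1 N
4 10/13 1 -5/13 -33/26 -5 -2 E
final -6 -2 S

n=0: pose=(-5,-2,E); sL=10/13, sR=1; mL=-5/13, mR=-33/26; mL+mR=-43/26 → advance -1; mR−mL=-23/26 → turn -1·90°
n=1: pose=(-6,-2,S); sL=160/169, sR=160/281; mL=-80/169, mR=-58480/47489; mL+mR=-80960/47489 → advance -1; mR−mL=-36000/47489 → turn -1·90°
n=2: pose=(-6,-1,W); sL=16/25, sR=80/153; mL=-8/25, mR=-3448/3825; mL+mR=-4672/3825 → advance -1; mR−mL=-2224/3825 → turn -1·90°
n=3: pose=(-5,-1,N); sL=160/289, sR=32/37; mL=-80/289, mR=-10544/10693; mL+mR=-13504/10693 → advance -1; mR−mL=-7584/10693 → turn -1·90°
n=4: pose=(-5,-2,E); sL=10/13, sR=1; mL=-5/13, mR=-33/26; mL+mR=-43/26 → advance -1; mR−mL=-23/26 → turn -1·90°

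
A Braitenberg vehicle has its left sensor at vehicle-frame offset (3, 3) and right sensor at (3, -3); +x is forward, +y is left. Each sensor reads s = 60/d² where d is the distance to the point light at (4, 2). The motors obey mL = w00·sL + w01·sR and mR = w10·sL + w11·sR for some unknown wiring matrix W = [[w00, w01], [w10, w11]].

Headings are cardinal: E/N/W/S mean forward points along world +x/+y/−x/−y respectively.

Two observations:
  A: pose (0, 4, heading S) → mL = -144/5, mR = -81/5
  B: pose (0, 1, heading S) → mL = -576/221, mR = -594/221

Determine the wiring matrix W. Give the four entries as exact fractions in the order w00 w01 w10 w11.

-1 1 -1/2 -1

obs A: pose=(0,4,S) → sL=30, sR=6/5, mL=-144/5, mR=-81/5
obs B: pose=(0,1,S) → sL=60/17, sR=12/13, mL=-576/221, mR=-594/221
sensor matrix S = [[30, 6/5], [60/17, 12/13]]; det S = 5184/221
solve [mL_A; mL_B] = S·[w00; w01] and [mR_A; mR_B] = S·[w10; w11]:
  w00 = -1, w01 = 1, w10 = -1/2, w11 = -1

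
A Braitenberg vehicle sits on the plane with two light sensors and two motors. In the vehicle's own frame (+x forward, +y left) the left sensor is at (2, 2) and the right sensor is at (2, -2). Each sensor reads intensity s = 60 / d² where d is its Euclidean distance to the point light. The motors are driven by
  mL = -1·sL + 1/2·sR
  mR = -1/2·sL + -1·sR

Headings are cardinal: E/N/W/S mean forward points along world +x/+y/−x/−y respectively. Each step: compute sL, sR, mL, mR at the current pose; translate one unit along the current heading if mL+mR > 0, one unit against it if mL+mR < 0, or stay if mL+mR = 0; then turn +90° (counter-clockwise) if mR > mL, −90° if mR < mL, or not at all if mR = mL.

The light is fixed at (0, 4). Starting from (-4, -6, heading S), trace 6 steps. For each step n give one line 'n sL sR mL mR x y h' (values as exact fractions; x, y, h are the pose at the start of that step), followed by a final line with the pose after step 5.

n=0: pose=(-4,-6,S); sL=15/37, sR=1/3; mL=-53/222, mR=-119/222; mL+mR=-86/111 → advance -1; mR−mL=-11/37 → turn -1·90°
n=1: pose=(-4,-5,W); sL=60/157, sR=12/17; mL=-78/2669, mR=-2394/2669; mL+mR=-2472/2669 → advance -1; mR−mL=-2316/2669 → turn -1·90°
n=2: pose=(-3,-5,N); sL=30/37, sR=6/5; mL=-39/185, mR=-297/185; mL+mR=-336/185 → advance -1; mR−mL=-258/185 → turn -1·90°
n=3: pose=(-3,-6,E); sL=12/13, sR=12/29; mL=-270/377, mR=-330/377; mL+mR=-600/377 → advance -1; mR−mL=-60/377 → turn -1·90°
n=4: pose=(-4,-6,S); sL=15/37, sR=1/3; mL=-53/222, mR=-119/222; mL+mR=-86/111 → advance -1; mR−mL=-11/37 → turn -1·90°
n=5: pose=(-4,-5,W); sL=60/157, sR=12/17; mL=-78/2669, mR=-2394/2669; mL+mR=-2472/2669 → advance -1; mR−mL=-2316/2669 → turn -1·90°

0 15/37 1/3 -53/222 -119/222 -4 -6 S
1 60/157 12/17 -78/2669 -2394/2669 -4 -5 W
2 30/37 6/5 -39/185 -297/185 -3 -5 N
3 12/13 12/29 -270/377 -330/377 -3 -6 E
4 15/37 1/3 -53/222 -119/222 -4 -6 S
5 60/157 12/17 -78/2669 -2394/2669 -4 -5 W
final -3 -5 N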